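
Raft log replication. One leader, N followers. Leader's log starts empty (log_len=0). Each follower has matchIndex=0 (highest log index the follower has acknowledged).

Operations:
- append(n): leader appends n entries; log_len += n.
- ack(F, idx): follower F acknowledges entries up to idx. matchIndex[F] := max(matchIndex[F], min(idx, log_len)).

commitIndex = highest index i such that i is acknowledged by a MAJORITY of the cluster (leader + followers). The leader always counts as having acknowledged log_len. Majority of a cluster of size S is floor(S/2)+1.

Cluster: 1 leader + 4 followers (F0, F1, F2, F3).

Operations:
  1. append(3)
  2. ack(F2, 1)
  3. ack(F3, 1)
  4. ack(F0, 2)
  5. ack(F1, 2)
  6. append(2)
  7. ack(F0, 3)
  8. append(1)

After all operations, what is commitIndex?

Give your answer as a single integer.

Answer: 2

Derivation:
Op 1: append 3 -> log_len=3
Op 2: F2 acks idx 1 -> match: F0=0 F1=0 F2=1 F3=0; commitIndex=0
Op 3: F3 acks idx 1 -> match: F0=0 F1=0 F2=1 F3=1; commitIndex=1
Op 4: F0 acks idx 2 -> match: F0=2 F1=0 F2=1 F3=1; commitIndex=1
Op 5: F1 acks idx 2 -> match: F0=2 F1=2 F2=1 F3=1; commitIndex=2
Op 6: append 2 -> log_len=5
Op 7: F0 acks idx 3 -> match: F0=3 F1=2 F2=1 F3=1; commitIndex=2
Op 8: append 1 -> log_len=6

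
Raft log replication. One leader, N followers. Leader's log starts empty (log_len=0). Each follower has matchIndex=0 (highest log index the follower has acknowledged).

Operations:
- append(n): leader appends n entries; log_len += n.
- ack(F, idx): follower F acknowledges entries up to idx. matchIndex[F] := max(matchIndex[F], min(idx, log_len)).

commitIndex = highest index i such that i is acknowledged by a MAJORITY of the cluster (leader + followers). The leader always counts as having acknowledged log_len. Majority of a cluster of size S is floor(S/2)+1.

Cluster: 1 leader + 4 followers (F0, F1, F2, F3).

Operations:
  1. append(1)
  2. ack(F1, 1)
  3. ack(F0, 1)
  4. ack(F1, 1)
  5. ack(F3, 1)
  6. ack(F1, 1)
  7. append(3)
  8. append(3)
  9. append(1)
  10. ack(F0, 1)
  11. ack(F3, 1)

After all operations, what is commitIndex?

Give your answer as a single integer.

Answer: 1

Derivation:
Op 1: append 1 -> log_len=1
Op 2: F1 acks idx 1 -> match: F0=0 F1=1 F2=0 F3=0; commitIndex=0
Op 3: F0 acks idx 1 -> match: F0=1 F1=1 F2=0 F3=0; commitIndex=1
Op 4: F1 acks idx 1 -> match: F0=1 F1=1 F2=0 F3=0; commitIndex=1
Op 5: F3 acks idx 1 -> match: F0=1 F1=1 F2=0 F3=1; commitIndex=1
Op 6: F1 acks idx 1 -> match: F0=1 F1=1 F2=0 F3=1; commitIndex=1
Op 7: append 3 -> log_len=4
Op 8: append 3 -> log_len=7
Op 9: append 1 -> log_len=8
Op 10: F0 acks idx 1 -> match: F0=1 F1=1 F2=0 F3=1; commitIndex=1
Op 11: F3 acks idx 1 -> match: F0=1 F1=1 F2=0 F3=1; commitIndex=1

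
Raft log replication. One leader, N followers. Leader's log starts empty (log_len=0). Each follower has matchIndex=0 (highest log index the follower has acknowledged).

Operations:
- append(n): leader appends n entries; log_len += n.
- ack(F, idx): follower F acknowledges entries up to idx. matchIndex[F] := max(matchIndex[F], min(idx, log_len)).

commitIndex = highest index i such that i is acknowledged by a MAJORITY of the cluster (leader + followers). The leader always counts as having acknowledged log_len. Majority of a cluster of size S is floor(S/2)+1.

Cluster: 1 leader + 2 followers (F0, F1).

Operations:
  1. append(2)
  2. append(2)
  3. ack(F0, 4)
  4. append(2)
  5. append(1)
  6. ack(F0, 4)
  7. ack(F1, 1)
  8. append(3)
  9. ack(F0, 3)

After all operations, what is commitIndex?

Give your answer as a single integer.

Op 1: append 2 -> log_len=2
Op 2: append 2 -> log_len=4
Op 3: F0 acks idx 4 -> match: F0=4 F1=0; commitIndex=4
Op 4: append 2 -> log_len=6
Op 5: append 1 -> log_len=7
Op 6: F0 acks idx 4 -> match: F0=4 F1=0; commitIndex=4
Op 7: F1 acks idx 1 -> match: F0=4 F1=1; commitIndex=4
Op 8: append 3 -> log_len=10
Op 9: F0 acks idx 3 -> match: F0=4 F1=1; commitIndex=4

Answer: 4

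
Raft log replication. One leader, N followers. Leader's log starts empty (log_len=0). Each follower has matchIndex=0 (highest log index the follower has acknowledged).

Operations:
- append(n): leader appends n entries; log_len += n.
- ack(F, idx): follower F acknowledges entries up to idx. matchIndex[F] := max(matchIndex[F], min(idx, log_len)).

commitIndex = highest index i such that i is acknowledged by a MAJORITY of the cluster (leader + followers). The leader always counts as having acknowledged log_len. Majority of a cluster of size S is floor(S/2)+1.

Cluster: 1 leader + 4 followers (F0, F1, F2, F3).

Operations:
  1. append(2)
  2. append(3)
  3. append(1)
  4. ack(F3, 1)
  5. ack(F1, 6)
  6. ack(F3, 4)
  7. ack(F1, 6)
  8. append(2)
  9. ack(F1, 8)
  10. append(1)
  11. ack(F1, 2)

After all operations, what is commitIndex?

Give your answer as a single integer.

Answer: 4

Derivation:
Op 1: append 2 -> log_len=2
Op 2: append 3 -> log_len=5
Op 3: append 1 -> log_len=6
Op 4: F3 acks idx 1 -> match: F0=0 F1=0 F2=0 F3=1; commitIndex=0
Op 5: F1 acks idx 6 -> match: F0=0 F1=6 F2=0 F3=1; commitIndex=1
Op 6: F3 acks idx 4 -> match: F0=0 F1=6 F2=0 F3=4; commitIndex=4
Op 7: F1 acks idx 6 -> match: F0=0 F1=6 F2=0 F3=4; commitIndex=4
Op 8: append 2 -> log_len=8
Op 9: F1 acks idx 8 -> match: F0=0 F1=8 F2=0 F3=4; commitIndex=4
Op 10: append 1 -> log_len=9
Op 11: F1 acks idx 2 -> match: F0=0 F1=8 F2=0 F3=4; commitIndex=4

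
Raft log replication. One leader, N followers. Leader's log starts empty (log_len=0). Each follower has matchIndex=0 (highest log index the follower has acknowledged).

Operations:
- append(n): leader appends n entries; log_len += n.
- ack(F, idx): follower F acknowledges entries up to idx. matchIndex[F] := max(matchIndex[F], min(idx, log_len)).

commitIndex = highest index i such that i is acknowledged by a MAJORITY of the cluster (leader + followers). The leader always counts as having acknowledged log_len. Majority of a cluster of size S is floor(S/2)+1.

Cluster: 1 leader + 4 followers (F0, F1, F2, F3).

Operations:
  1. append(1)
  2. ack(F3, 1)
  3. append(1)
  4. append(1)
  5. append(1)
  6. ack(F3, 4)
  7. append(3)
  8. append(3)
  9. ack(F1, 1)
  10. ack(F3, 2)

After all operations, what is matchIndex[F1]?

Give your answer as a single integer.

Answer: 1

Derivation:
Op 1: append 1 -> log_len=1
Op 2: F3 acks idx 1 -> match: F0=0 F1=0 F2=0 F3=1; commitIndex=0
Op 3: append 1 -> log_len=2
Op 4: append 1 -> log_len=3
Op 5: append 1 -> log_len=4
Op 6: F3 acks idx 4 -> match: F0=0 F1=0 F2=0 F3=4; commitIndex=0
Op 7: append 3 -> log_len=7
Op 8: append 3 -> log_len=10
Op 9: F1 acks idx 1 -> match: F0=0 F1=1 F2=0 F3=4; commitIndex=1
Op 10: F3 acks idx 2 -> match: F0=0 F1=1 F2=0 F3=4; commitIndex=1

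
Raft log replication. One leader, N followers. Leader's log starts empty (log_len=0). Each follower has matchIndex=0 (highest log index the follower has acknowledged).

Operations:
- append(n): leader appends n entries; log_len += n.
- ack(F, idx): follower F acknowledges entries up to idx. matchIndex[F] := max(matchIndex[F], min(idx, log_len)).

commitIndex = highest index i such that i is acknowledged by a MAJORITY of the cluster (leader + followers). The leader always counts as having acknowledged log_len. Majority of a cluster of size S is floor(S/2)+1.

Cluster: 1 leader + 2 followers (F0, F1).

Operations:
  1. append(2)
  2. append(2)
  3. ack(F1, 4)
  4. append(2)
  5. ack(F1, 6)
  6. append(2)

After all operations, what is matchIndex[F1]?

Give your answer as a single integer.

Answer: 6

Derivation:
Op 1: append 2 -> log_len=2
Op 2: append 2 -> log_len=4
Op 3: F1 acks idx 4 -> match: F0=0 F1=4; commitIndex=4
Op 4: append 2 -> log_len=6
Op 5: F1 acks idx 6 -> match: F0=0 F1=6; commitIndex=6
Op 6: append 2 -> log_len=8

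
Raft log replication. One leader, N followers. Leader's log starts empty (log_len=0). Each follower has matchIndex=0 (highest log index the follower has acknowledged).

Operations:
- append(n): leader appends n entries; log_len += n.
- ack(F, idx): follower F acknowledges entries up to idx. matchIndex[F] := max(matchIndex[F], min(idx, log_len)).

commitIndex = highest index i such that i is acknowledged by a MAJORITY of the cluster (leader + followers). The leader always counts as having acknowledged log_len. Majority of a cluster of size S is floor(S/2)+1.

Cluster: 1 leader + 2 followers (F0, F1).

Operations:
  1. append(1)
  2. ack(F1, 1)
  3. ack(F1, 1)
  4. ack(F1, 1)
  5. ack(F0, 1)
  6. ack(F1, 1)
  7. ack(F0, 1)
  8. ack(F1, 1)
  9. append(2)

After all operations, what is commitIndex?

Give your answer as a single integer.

Answer: 1

Derivation:
Op 1: append 1 -> log_len=1
Op 2: F1 acks idx 1 -> match: F0=0 F1=1; commitIndex=1
Op 3: F1 acks idx 1 -> match: F0=0 F1=1; commitIndex=1
Op 4: F1 acks idx 1 -> match: F0=0 F1=1; commitIndex=1
Op 5: F0 acks idx 1 -> match: F0=1 F1=1; commitIndex=1
Op 6: F1 acks idx 1 -> match: F0=1 F1=1; commitIndex=1
Op 7: F0 acks idx 1 -> match: F0=1 F1=1; commitIndex=1
Op 8: F1 acks idx 1 -> match: F0=1 F1=1; commitIndex=1
Op 9: append 2 -> log_len=3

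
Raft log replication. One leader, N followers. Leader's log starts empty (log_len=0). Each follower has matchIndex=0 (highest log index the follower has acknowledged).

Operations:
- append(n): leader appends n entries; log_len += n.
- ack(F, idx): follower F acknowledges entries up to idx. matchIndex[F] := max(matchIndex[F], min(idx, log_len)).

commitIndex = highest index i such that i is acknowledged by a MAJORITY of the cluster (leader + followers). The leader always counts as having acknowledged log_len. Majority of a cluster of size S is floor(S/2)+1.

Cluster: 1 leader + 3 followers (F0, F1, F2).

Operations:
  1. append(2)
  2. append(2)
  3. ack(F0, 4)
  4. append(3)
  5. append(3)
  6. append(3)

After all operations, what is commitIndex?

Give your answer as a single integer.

Op 1: append 2 -> log_len=2
Op 2: append 2 -> log_len=4
Op 3: F0 acks idx 4 -> match: F0=4 F1=0 F2=0; commitIndex=0
Op 4: append 3 -> log_len=7
Op 5: append 3 -> log_len=10
Op 6: append 3 -> log_len=13

Answer: 0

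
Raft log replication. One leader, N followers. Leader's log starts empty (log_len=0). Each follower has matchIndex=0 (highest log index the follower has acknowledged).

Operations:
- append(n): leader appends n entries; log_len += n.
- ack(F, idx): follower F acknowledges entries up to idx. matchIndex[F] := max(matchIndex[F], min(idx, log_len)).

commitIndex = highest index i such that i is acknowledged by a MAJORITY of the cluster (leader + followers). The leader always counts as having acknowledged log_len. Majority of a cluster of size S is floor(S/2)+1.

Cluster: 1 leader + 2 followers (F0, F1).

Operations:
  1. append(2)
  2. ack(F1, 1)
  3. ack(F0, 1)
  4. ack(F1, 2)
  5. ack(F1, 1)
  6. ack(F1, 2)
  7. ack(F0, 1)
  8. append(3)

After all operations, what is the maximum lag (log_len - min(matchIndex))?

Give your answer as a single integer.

Answer: 4

Derivation:
Op 1: append 2 -> log_len=2
Op 2: F1 acks idx 1 -> match: F0=0 F1=1; commitIndex=1
Op 3: F0 acks idx 1 -> match: F0=1 F1=1; commitIndex=1
Op 4: F1 acks idx 2 -> match: F0=1 F1=2; commitIndex=2
Op 5: F1 acks idx 1 -> match: F0=1 F1=2; commitIndex=2
Op 6: F1 acks idx 2 -> match: F0=1 F1=2; commitIndex=2
Op 7: F0 acks idx 1 -> match: F0=1 F1=2; commitIndex=2
Op 8: append 3 -> log_len=5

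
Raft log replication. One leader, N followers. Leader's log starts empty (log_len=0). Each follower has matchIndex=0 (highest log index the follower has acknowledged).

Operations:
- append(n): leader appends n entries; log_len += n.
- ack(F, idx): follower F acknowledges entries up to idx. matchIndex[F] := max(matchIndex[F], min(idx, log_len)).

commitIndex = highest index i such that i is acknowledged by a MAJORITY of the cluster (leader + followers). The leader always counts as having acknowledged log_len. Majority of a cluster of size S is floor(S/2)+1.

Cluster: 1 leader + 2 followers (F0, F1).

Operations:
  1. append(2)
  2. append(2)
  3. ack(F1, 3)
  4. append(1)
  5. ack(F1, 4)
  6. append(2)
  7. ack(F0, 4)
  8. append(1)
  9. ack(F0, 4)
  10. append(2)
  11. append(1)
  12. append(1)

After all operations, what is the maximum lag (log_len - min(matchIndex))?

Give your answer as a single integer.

Op 1: append 2 -> log_len=2
Op 2: append 2 -> log_len=4
Op 3: F1 acks idx 3 -> match: F0=0 F1=3; commitIndex=3
Op 4: append 1 -> log_len=5
Op 5: F1 acks idx 4 -> match: F0=0 F1=4; commitIndex=4
Op 6: append 2 -> log_len=7
Op 7: F0 acks idx 4 -> match: F0=4 F1=4; commitIndex=4
Op 8: append 1 -> log_len=8
Op 9: F0 acks idx 4 -> match: F0=4 F1=4; commitIndex=4
Op 10: append 2 -> log_len=10
Op 11: append 1 -> log_len=11
Op 12: append 1 -> log_len=12

Answer: 8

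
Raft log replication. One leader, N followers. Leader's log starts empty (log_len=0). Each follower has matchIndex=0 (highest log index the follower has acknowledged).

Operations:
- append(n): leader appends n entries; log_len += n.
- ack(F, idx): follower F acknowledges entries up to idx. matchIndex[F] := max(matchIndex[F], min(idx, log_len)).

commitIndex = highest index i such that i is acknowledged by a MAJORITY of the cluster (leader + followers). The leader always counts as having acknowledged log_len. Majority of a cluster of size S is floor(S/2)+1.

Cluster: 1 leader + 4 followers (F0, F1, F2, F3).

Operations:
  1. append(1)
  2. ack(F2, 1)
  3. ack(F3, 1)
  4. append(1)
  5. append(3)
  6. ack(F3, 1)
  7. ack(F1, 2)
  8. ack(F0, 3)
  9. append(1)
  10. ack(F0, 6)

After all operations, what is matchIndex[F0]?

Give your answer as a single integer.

Answer: 6

Derivation:
Op 1: append 1 -> log_len=1
Op 2: F2 acks idx 1 -> match: F0=0 F1=0 F2=1 F3=0; commitIndex=0
Op 3: F3 acks idx 1 -> match: F0=0 F1=0 F2=1 F3=1; commitIndex=1
Op 4: append 1 -> log_len=2
Op 5: append 3 -> log_len=5
Op 6: F3 acks idx 1 -> match: F0=0 F1=0 F2=1 F3=1; commitIndex=1
Op 7: F1 acks idx 2 -> match: F0=0 F1=2 F2=1 F3=1; commitIndex=1
Op 8: F0 acks idx 3 -> match: F0=3 F1=2 F2=1 F3=1; commitIndex=2
Op 9: append 1 -> log_len=6
Op 10: F0 acks idx 6 -> match: F0=6 F1=2 F2=1 F3=1; commitIndex=2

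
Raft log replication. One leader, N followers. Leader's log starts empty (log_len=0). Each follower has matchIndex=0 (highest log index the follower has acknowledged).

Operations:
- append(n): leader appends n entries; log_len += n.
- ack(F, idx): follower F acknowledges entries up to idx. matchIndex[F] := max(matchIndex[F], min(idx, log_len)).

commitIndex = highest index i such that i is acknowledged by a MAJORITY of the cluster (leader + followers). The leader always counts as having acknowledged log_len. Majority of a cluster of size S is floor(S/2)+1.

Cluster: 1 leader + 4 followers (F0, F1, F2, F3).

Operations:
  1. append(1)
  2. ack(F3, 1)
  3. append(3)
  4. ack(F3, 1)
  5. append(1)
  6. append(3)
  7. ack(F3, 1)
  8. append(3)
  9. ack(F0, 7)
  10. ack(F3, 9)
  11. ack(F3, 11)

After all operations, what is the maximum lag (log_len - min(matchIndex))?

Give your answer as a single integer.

Op 1: append 1 -> log_len=1
Op 2: F3 acks idx 1 -> match: F0=0 F1=0 F2=0 F3=1; commitIndex=0
Op 3: append 3 -> log_len=4
Op 4: F3 acks idx 1 -> match: F0=0 F1=0 F2=0 F3=1; commitIndex=0
Op 5: append 1 -> log_len=5
Op 6: append 3 -> log_len=8
Op 7: F3 acks idx 1 -> match: F0=0 F1=0 F2=0 F3=1; commitIndex=0
Op 8: append 3 -> log_len=11
Op 9: F0 acks idx 7 -> match: F0=7 F1=0 F2=0 F3=1; commitIndex=1
Op 10: F3 acks idx 9 -> match: F0=7 F1=0 F2=0 F3=9; commitIndex=7
Op 11: F3 acks idx 11 -> match: F0=7 F1=0 F2=0 F3=11; commitIndex=7

Answer: 11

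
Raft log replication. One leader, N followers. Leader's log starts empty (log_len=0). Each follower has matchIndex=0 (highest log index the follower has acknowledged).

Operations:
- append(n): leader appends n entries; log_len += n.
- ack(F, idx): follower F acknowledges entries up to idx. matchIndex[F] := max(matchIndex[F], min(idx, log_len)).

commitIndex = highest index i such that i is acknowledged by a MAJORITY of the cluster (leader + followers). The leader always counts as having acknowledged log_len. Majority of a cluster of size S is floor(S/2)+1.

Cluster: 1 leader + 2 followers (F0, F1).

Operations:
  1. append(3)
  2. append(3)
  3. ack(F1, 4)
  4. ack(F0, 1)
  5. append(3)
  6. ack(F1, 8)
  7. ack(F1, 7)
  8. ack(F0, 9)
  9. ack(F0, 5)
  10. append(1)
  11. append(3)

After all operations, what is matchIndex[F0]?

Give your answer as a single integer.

Op 1: append 3 -> log_len=3
Op 2: append 3 -> log_len=6
Op 3: F1 acks idx 4 -> match: F0=0 F1=4; commitIndex=4
Op 4: F0 acks idx 1 -> match: F0=1 F1=4; commitIndex=4
Op 5: append 3 -> log_len=9
Op 6: F1 acks idx 8 -> match: F0=1 F1=8; commitIndex=8
Op 7: F1 acks idx 7 -> match: F0=1 F1=8; commitIndex=8
Op 8: F0 acks idx 9 -> match: F0=9 F1=8; commitIndex=9
Op 9: F0 acks idx 5 -> match: F0=9 F1=8; commitIndex=9
Op 10: append 1 -> log_len=10
Op 11: append 3 -> log_len=13

Answer: 9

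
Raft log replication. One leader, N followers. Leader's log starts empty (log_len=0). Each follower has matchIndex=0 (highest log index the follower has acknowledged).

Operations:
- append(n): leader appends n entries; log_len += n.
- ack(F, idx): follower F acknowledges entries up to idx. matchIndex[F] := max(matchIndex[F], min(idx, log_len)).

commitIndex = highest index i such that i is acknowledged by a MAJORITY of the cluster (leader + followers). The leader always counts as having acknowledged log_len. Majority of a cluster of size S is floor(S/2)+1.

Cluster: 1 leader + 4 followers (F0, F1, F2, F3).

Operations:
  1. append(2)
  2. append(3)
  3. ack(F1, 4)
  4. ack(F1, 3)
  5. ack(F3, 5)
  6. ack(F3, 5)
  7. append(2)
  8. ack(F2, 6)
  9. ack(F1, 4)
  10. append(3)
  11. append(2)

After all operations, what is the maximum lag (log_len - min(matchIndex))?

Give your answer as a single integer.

Op 1: append 2 -> log_len=2
Op 2: append 3 -> log_len=5
Op 3: F1 acks idx 4 -> match: F0=0 F1=4 F2=0 F3=0; commitIndex=0
Op 4: F1 acks idx 3 -> match: F0=0 F1=4 F2=0 F3=0; commitIndex=0
Op 5: F3 acks idx 5 -> match: F0=0 F1=4 F2=0 F3=5; commitIndex=4
Op 6: F3 acks idx 5 -> match: F0=0 F1=4 F2=0 F3=5; commitIndex=4
Op 7: append 2 -> log_len=7
Op 8: F2 acks idx 6 -> match: F0=0 F1=4 F2=6 F3=5; commitIndex=5
Op 9: F1 acks idx 4 -> match: F0=0 F1=4 F2=6 F3=5; commitIndex=5
Op 10: append 3 -> log_len=10
Op 11: append 2 -> log_len=12

Answer: 12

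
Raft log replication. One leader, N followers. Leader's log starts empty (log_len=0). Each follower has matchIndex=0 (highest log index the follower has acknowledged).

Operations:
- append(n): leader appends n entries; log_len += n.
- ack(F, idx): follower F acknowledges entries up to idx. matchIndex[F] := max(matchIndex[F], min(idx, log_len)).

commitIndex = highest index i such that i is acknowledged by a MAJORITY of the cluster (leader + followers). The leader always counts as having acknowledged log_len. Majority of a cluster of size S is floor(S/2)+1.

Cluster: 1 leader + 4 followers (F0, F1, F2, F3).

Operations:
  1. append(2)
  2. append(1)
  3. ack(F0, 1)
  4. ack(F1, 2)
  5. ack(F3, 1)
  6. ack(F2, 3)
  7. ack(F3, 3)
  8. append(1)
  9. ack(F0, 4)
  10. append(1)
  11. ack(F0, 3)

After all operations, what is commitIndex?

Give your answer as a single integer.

Answer: 3

Derivation:
Op 1: append 2 -> log_len=2
Op 2: append 1 -> log_len=3
Op 3: F0 acks idx 1 -> match: F0=1 F1=0 F2=0 F3=0; commitIndex=0
Op 4: F1 acks idx 2 -> match: F0=1 F1=2 F2=0 F3=0; commitIndex=1
Op 5: F3 acks idx 1 -> match: F0=1 F1=2 F2=0 F3=1; commitIndex=1
Op 6: F2 acks idx 3 -> match: F0=1 F1=2 F2=3 F3=1; commitIndex=2
Op 7: F3 acks idx 3 -> match: F0=1 F1=2 F2=3 F3=3; commitIndex=3
Op 8: append 1 -> log_len=4
Op 9: F0 acks idx 4 -> match: F0=4 F1=2 F2=3 F3=3; commitIndex=3
Op 10: append 1 -> log_len=5
Op 11: F0 acks idx 3 -> match: F0=4 F1=2 F2=3 F3=3; commitIndex=3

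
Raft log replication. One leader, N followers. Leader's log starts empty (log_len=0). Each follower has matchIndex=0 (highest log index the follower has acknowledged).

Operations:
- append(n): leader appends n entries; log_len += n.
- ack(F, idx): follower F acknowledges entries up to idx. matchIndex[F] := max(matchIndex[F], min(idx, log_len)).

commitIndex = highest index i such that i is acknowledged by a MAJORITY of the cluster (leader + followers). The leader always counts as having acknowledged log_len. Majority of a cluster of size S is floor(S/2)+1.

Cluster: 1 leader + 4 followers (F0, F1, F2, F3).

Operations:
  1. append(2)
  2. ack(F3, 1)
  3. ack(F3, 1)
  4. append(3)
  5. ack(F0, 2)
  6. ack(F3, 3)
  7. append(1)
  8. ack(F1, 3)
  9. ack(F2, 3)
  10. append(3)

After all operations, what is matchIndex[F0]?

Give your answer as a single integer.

Answer: 2

Derivation:
Op 1: append 2 -> log_len=2
Op 2: F3 acks idx 1 -> match: F0=0 F1=0 F2=0 F3=1; commitIndex=0
Op 3: F3 acks idx 1 -> match: F0=0 F1=0 F2=0 F3=1; commitIndex=0
Op 4: append 3 -> log_len=5
Op 5: F0 acks idx 2 -> match: F0=2 F1=0 F2=0 F3=1; commitIndex=1
Op 6: F3 acks idx 3 -> match: F0=2 F1=0 F2=0 F3=3; commitIndex=2
Op 7: append 1 -> log_len=6
Op 8: F1 acks idx 3 -> match: F0=2 F1=3 F2=0 F3=3; commitIndex=3
Op 9: F2 acks idx 3 -> match: F0=2 F1=3 F2=3 F3=3; commitIndex=3
Op 10: append 3 -> log_len=9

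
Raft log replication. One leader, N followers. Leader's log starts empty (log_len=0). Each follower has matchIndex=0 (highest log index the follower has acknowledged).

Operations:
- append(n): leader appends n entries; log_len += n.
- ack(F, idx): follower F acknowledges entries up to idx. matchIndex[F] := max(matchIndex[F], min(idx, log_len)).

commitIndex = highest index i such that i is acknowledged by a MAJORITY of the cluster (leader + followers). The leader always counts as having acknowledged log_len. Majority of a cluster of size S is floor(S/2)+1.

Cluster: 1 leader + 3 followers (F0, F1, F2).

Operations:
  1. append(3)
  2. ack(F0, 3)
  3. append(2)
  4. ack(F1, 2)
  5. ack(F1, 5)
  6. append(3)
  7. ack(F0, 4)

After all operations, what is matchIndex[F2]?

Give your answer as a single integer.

Op 1: append 3 -> log_len=3
Op 2: F0 acks idx 3 -> match: F0=3 F1=0 F2=0; commitIndex=0
Op 3: append 2 -> log_len=5
Op 4: F1 acks idx 2 -> match: F0=3 F1=2 F2=0; commitIndex=2
Op 5: F1 acks idx 5 -> match: F0=3 F1=5 F2=0; commitIndex=3
Op 6: append 3 -> log_len=8
Op 7: F0 acks idx 4 -> match: F0=4 F1=5 F2=0; commitIndex=4

Answer: 0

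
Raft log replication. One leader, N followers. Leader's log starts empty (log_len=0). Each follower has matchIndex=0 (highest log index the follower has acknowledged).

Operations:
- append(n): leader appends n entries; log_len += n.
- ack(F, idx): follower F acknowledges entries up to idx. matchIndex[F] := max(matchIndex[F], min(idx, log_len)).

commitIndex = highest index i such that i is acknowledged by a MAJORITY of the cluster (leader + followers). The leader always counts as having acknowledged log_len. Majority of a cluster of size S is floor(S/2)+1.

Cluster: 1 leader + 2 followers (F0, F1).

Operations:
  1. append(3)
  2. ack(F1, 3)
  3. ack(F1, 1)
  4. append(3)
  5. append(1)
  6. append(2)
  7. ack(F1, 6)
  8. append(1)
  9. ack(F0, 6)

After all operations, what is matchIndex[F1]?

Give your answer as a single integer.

Answer: 6

Derivation:
Op 1: append 3 -> log_len=3
Op 2: F1 acks idx 3 -> match: F0=0 F1=3; commitIndex=3
Op 3: F1 acks idx 1 -> match: F0=0 F1=3; commitIndex=3
Op 4: append 3 -> log_len=6
Op 5: append 1 -> log_len=7
Op 6: append 2 -> log_len=9
Op 7: F1 acks idx 6 -> match: F0=0 F1=6; commitIndex=6
Op 8: append 1 -> log_len=10
Op 9: F0 acks idx 6 -> match: F0=6 F1=6; commitIndex=6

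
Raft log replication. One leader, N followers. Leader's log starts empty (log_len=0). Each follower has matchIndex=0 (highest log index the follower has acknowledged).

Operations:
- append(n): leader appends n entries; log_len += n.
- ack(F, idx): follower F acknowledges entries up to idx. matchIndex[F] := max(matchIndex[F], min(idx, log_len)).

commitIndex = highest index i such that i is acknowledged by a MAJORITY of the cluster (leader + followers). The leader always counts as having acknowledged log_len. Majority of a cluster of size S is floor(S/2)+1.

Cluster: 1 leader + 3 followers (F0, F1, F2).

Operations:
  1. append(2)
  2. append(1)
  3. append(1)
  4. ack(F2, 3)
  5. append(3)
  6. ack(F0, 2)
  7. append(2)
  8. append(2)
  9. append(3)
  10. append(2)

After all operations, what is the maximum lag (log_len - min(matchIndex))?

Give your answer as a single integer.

Op 1: append 2 -> log_len=2
Op 2: append 1 -> log_len=3
Op 3: append 1 -> log_len=4
Op 4: F2 acks idx 3 -> match: F0=0 F1=0 F2=3; commitIndex=0
Op 5: append 3 -> log_len=7
Op 6: F0 acks idx 2 -> match: F0=2 F1=0 F2=3; commitIndex=2
Op 7: append 2 -> log_len=9
Op 8: append 2 -> log_len=11
Op 9: append 3 -> log_len=14
Op 10: append 2 -> log_len=16

Answer: 16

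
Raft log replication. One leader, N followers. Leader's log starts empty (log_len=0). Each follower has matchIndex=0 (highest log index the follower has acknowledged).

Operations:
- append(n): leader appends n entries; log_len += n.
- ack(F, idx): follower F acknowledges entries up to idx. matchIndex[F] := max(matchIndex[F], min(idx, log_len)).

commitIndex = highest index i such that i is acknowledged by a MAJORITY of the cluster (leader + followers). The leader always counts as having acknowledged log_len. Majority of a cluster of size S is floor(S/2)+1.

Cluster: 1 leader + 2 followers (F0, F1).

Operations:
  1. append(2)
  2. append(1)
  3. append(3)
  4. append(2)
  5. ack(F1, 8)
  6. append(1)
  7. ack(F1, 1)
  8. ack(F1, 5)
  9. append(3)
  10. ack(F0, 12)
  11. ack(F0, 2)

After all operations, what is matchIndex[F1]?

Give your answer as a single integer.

Op 1: append 2 -> log_len=2
Op 2: append 1 -> log_len=3
Op 3: append 3 -> log_len=6
Op 4: append 2 -> log_len=8
Op 5: F1 acks idx 8 -> match: F0=0 F1=8; commitIndex=8
Op 6: append 1 -> log_len=9
Op 7: F1 acks idx 1 -> match: F0=0 F1=8; commitIndex=8
Op 8: F1 acks idx 5 -> match: F0=0 F1=8; commitIndex=8
Op 9: append 3 -> log_len=12
Op 10: F0 acks idx 12 -> match: F0=12 F1=8; commitIndex=12
Op 11: F0 acks idx 2 -> match: F0=12 F1=8; commitIndex=12

Answer: 8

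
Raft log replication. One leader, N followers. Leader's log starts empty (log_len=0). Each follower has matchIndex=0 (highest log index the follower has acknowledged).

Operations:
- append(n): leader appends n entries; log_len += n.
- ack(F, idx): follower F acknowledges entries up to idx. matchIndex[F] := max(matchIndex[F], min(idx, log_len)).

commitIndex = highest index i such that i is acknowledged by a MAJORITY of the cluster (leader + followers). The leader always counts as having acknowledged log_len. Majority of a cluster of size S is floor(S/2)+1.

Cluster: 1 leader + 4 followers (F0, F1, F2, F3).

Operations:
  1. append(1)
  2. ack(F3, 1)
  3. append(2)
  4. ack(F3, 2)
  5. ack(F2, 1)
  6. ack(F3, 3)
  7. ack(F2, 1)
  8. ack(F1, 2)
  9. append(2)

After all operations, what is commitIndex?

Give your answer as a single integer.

Answer: 2

Derivation:
Op 1: append 1 -> log_len=1
Op 2: F3 acks idx 1 -> match: F0=0 F1=0 F2=0 F3=1; commitIndex=0
Op 3: append 2 -> log_len=3
Op 4: F3 acks idx 2 -> match: F0=0 F1=0 F2=0 F3=2; commitIndex=0
Op 5: F2 acks idx 1 -> match: F0=0 F1=0 F2=1 F3=2; commitIndex=1
Op 6: F3 acks idx 3 -> match: F0=0 F1=0 F2=1 F3=3; commitIndex=1
Op 7: F2 acks idx 1 -> match: F0=0 F1=0 F2=1 F3=3; commitIndex=1
Op 8: F1 acks idx 2 -> match: F0=0 F1=2 F2=1 F3=3; commitIndex=2
Op 9: append 2 -> log_len=5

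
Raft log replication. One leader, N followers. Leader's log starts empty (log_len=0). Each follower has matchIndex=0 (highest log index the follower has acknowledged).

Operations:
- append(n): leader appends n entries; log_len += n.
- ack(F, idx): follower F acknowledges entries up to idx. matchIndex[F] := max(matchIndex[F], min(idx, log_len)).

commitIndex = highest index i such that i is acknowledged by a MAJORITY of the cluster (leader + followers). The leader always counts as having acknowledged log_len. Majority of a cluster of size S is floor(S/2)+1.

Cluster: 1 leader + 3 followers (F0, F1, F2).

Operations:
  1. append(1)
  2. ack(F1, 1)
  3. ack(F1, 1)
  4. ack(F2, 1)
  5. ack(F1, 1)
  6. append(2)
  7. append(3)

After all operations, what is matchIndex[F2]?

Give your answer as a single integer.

Op 1: append 1 -> log_len=1
Op 2: F1 acks idx 1 -> match: F0=0 F1=1 F2=0; commitIndex=0
Op 3: F1 acks idx 1 -> match: F0=0 F1=1 F2=0; commitIndex=0
Op 4: F2 acks idx 1 -> match: F0=0 F1=1 F2=1; commitIndex=1
Op 5: F1 acks idx 1 -> match: F0=0 F1=1 F2=1; commitIndex=1
Op 6: append 2 -> log_len=3
Op 7: append 3 -> log_len=6

Answer: 1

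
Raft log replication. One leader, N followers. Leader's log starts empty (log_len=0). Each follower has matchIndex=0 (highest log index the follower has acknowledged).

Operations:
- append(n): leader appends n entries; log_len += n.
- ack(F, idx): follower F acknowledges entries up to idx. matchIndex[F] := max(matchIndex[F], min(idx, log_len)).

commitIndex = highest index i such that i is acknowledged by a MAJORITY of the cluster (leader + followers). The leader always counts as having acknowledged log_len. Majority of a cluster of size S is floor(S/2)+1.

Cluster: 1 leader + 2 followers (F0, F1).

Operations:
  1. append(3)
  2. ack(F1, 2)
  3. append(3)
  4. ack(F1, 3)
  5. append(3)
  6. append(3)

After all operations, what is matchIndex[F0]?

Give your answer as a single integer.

Answer: 0

Derivation:
Op 1: append 3 -> log_len=3
Op 2: F1 acks idx 2 -> match: F0=0 F1=2; commitIndex=2
Op 3: append 3 -> log_len=6
Op 4: F1 acks idx 3 -> match: F0=0 F1=3; commitIndex=3
Op 5: append 3 -> log_len=9
Op 6: append 3 -> log_len=12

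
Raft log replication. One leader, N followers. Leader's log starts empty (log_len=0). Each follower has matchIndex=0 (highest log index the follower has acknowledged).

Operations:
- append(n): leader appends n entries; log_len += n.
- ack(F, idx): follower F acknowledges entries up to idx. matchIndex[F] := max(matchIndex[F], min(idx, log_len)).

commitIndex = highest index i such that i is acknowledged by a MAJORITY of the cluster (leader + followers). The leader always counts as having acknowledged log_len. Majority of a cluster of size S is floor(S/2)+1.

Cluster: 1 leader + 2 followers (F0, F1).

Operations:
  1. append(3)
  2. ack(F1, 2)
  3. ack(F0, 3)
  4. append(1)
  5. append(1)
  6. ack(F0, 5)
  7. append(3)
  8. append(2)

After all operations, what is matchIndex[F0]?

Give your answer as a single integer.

Answer: 5

Derivation:
Op 1: append 3 -> log_len=3
Op 2: F1 acks idx 2 -> match: F0=0 F1=2; commitIndex=2
Op 3: F0 acks idx 3 -> match: F0=3 F1=2; commitIndex=3
Op 4: append 1 -> log_len=4
Op 5: append 1 -> log_len=5
Op 6: F0 acks idx 5 -> match: F0=5 F1=2; commitIndex=5
Op 7: append 3 -> log_len=8
Op 8: append 2 -> log_len=10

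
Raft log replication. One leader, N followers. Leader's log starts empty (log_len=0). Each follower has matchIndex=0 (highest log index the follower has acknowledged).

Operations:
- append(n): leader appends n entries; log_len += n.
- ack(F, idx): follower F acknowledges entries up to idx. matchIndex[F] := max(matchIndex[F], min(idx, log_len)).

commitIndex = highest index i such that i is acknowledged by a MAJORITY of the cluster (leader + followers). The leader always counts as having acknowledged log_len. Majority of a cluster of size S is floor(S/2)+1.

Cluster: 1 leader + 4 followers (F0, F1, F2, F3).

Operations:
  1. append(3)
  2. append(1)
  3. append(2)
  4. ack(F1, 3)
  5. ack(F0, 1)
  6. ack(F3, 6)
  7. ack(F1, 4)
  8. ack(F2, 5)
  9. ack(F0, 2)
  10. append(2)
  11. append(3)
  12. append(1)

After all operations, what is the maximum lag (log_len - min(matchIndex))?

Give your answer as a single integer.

Op 1: append 3 -> log_len=3
Op 2: append 1 -> log_len=4
Op 3: append 2 -> log_len=6
Op 4: F1 acks idx 3 -> match: F0=0 F1=3 F2=0 F3=0; commitIndex=0
Op 5: F0 acks idx 1 -> match: F0=1 F1=3 F2=0 F3=0; commitIndex=1
Op 6: F3 acks idx 6 -> match: F0=1 F1=3 F2=0 F3=6; commitIndex=3
Op 7: F1 acks idx 4 -> match: F0=1 F1=4 F2=0 F3=6; commitIndex=4
Op 8: F2 acks idx 5 -> match: F0=1 F1=4 F2=5 F3=6; commitIndex=5
Op 9: F0 acks idx 2 -> match: F0=2 F1=4 F2=5 F3=6; commitIndex=5
Op 10: append 2 -> log_len=8
Op 11: append 3 -> log_len=11
Op 12: append 1 -> log_len=12

Answer: 10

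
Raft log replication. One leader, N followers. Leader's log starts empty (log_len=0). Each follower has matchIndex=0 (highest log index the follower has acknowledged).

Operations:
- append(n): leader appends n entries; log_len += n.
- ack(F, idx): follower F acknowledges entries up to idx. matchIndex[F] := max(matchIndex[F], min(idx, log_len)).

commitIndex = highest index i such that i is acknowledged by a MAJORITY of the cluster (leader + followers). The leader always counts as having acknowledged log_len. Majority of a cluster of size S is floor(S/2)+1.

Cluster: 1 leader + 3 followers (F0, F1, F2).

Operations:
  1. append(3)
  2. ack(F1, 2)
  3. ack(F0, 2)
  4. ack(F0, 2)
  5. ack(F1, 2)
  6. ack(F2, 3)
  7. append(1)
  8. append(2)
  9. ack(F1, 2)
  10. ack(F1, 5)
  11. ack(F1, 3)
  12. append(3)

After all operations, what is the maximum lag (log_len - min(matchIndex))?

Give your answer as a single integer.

Op 1: append 3 -> log_len=3
Op 2: F1 acks idx 2 -> match: F0=0 F1=2 F2=0; commitIndex=0
Op 3: F0 acks idx 2 -> match: F0=2 F1=2 F2=0; commitIndex=2
Op 4: F0 acks idx 2 -> match: F0=2 F1=2 F2=0; commitIndex=2
Op 5: F1 acks idx 2 -> match: F0=2 F1=2 F2=0; commitIndex=2
Op 6: F2 acks idx 3 -> match: F0=2 F1=2 F2=3; commitIndex=2
Op 7: append 1 -> log_len=4
Op 8: append 2 -> log_len=6
Op 9: F1 acks idx 2 -> match: F0=2 F1=2 F2=3; commitIndex=2
Op 10: F1 acks idx 5 -> match: F0=2 F1=5 F2=3; commitIndex=3
Op 11: F1 acks idx 3 -> match: F0=2 F1=5 F2=3; commitIndex=3
Op 12: append 3 -> log_len=9

Answer: 7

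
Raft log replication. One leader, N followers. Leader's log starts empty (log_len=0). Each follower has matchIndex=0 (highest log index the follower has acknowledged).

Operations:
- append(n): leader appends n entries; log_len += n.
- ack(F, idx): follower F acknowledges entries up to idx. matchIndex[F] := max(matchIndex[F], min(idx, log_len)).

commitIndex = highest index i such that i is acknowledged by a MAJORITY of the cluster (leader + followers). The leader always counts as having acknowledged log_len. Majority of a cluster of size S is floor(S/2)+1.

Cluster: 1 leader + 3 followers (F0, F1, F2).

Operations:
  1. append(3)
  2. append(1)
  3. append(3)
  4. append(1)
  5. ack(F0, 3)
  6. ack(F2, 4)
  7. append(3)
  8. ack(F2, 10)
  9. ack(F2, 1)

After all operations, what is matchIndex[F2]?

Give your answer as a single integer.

Op 1: append 3 -> log_len=3
Op 2: append 1 -> log_len=4
Op 3: append 3 -> log_len=7
Op 4: append 1 -> log_len=8
Op 5: F0 acks idx 3 -> match: F0=3 F1=0 F2=0; commitIndex=0
Op 6: F2 acks idx 4 -> match: F0=3 F1=0 F2=4; commitIndex=3
Op 7: append 3 -> log_len=11
Op 8: F2 acks idx 10 -> match: F0=3 F1=0 F2=10; commitIndex=3
Op 9: F2 acks idx 1 -> match: F0=3 F1=0 F2=10; commitIndex=3

Answer: 10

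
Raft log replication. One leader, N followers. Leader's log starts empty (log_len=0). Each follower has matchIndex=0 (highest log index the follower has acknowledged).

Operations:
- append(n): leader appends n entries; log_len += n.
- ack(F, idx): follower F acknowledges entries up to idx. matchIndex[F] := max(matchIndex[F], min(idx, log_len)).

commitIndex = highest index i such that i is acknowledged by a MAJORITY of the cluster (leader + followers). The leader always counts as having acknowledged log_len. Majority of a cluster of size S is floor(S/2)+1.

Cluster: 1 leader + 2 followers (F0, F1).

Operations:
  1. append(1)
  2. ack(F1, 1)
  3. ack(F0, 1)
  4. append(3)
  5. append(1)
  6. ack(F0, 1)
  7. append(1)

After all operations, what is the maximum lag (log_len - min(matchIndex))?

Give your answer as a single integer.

Op 1: append 1 -> log_len=1
Op 2: F1 acks idx 1 -> match: F0=0 F1=1; commitIndex=1
Op 3: F0 acks idx 1 -> match: F0=1 F1=1; commitIndex=1
Op 4: append 3 -> log_len=4
Op 5: append 1 -> log_len=5
Op 6: F0 acks idx 1 -> match: F0=1 F1=1; commitIndex=1
Op 7: append 1 -> log_len=6

Answer: 5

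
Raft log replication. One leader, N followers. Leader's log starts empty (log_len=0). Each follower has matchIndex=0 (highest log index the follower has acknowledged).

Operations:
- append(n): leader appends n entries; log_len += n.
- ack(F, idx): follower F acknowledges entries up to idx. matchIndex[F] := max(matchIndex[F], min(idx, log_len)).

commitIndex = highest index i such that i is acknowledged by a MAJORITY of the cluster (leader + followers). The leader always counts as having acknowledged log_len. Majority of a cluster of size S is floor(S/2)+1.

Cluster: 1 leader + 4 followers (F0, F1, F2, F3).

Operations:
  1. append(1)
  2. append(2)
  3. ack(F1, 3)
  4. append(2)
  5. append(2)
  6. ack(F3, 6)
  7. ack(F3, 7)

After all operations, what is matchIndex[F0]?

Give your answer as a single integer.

Answer: 0

Derivation:
Op 1: append 1 -> log_len=1
Op 2: append 2 -> log_len=3
Op 3: F1 acks idx 3 -> match: F0=0 F1=3 F2=0 F3=0; commitIndex=0
Op 4: append 2 -> log_len=5
Op 5: append 2 -> log_len=7
Op 6: F3 acks idx 6 -> match: F0=0 F1=3 F2=0 F3=6; commitIndex=3
Op 7: F3 acks idx 7 -> match: F0=0 F1=3 F2=0 F3=7; commitIndex=3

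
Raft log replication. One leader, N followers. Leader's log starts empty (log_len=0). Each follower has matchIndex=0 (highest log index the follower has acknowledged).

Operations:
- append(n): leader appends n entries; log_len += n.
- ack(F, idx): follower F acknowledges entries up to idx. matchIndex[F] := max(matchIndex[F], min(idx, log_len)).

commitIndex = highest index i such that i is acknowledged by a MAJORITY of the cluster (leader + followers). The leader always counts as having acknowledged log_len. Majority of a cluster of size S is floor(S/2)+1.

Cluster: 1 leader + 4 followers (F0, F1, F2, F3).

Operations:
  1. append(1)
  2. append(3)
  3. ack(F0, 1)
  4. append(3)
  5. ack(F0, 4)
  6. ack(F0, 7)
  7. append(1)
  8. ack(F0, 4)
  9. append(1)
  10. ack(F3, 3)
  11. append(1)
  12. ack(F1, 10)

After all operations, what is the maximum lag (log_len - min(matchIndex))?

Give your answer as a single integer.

Op 1: append 1 -> log_len=1
Op 2: append 3 -> log_len=4
Op 3: F0 acks idx 1 -> match: F0=1 F1=0 F2=0 F3=0; commitIndex=0
Op 4: append 3 -> log_len=7
Op 5: F0 acks idx 4 -> match: F0=4 F1=0 F2=0 F3=0; commitIndex=0
Op 6: F0 acks idx 7 -> match: F0=7 F1=0 F2=0 F3=0; commitIndex=0
Op 7: append 1 -> log_len=8
Op 8: F0 acks idx 4 -> match: F0=7 F1=0 F2=0 F3=0; commitIndex=0
Op 9: append 1 -> log_len=9
Op 10: F3 acks idx 3 -> match: F0=7 F1=0 F2=0 F3=3; commitIndex=3
Op 11: append 1 -> log_len=10
Op 12: F1 acks idx 10 -> match: F0=7 F1=10 F2=0 F3=3; commitIndex=7

Answer: 10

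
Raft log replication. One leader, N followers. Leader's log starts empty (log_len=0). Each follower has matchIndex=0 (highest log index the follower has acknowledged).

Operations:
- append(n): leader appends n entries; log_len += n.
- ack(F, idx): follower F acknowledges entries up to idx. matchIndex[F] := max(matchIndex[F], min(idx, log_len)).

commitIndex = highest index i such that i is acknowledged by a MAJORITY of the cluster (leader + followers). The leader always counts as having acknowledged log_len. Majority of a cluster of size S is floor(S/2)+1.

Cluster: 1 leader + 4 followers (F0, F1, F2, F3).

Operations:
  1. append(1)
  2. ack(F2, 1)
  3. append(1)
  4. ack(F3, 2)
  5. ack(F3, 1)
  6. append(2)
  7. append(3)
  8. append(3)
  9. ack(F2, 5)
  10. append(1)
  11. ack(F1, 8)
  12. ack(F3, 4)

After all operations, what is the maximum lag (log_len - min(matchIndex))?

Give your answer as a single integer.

Op 1: append 1 -> log_len=1
Op 2: F2 acks idx 1 -> match: F0=0 F1=0 F2=1 F3=0; commitIndex=0
Op 3: append 1 -> log_len=2
Op 4: F3 acks idx 2 -> match: F0=0 F1=0 F2=1 F3=2; commitIndex=1
Op 5: F3 acks idx 1 -> match: F0=0 F1=0 F2=1 F3=2; commitIndex=1
Op 6: append 2 -> log_len=4
Op 7: append 3 -> log_len=7
Op 8: append 3 -> log_len=10
Op 9: F2 acks idx 5 -> match: F0=0 F1=0 F2=5 F3=2; commitIndex=2
Op 10: append 1 -> log_len=11
Op 11: F1 acks idx 8 -> match: F0=0 F1=8 F2=5 F3=2; commitIndex=5
Op 12: F3 acks idx 4 -> match: F0=0 F1=8 F2=5 F3=4; commitIndex=5

Answer: 11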